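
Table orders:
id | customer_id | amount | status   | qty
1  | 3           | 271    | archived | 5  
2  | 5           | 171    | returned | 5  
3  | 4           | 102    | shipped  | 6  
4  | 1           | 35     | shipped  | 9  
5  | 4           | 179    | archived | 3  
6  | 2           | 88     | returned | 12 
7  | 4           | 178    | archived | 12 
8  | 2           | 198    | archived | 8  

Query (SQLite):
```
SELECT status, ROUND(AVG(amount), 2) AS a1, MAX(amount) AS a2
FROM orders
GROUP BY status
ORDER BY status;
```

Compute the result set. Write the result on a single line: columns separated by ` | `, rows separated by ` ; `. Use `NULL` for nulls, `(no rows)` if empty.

Group orders by status.
Per group compute: ROUND(AVG(amount), 2), MAX(amount).
  archived: ids {1, 5, 7, 8} → ROUND(AVG(amount), 2)=206.5, MAX(amount)=271
  returned: ids {2, 6} → ROUND(AVG(amount), 2)=129.5, MAX(amount)=171
  shipped: ids {3, 4} → ROUND(AVG(amount), 2)=68.5, MAX(amount)=102

archived | 206.5 | 271 ; returned | 129.5 | 171 ; shipped | 68.5 | 102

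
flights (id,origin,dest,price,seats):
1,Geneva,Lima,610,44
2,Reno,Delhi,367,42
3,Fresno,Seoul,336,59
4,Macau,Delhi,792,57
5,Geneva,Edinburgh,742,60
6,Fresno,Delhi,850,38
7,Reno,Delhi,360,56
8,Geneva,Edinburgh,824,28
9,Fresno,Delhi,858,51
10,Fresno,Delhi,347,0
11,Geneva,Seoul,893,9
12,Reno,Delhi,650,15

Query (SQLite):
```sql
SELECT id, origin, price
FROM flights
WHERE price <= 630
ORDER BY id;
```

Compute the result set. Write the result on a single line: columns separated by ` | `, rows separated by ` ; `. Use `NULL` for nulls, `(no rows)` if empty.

1 | Geneva | 610 ; 2 | Reno | 367 ; 3 | Fresno | 336 ; 7 | Reno | 360 ; 10 | Fresno | 347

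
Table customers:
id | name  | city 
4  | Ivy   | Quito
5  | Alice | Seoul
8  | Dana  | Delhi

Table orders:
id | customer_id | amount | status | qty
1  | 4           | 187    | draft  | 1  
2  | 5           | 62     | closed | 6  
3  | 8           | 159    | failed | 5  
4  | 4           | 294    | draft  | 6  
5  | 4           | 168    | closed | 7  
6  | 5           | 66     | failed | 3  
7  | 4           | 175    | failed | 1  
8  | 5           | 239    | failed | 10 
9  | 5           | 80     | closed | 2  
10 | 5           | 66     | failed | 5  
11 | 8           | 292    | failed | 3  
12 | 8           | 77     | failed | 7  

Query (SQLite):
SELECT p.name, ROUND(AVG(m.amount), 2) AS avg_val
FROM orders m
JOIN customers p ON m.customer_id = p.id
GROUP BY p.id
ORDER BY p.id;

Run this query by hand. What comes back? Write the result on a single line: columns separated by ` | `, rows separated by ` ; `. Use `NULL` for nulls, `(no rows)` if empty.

Ivy | 206 ; Alice | 102.6 ; Dana | 176

Join each orders row to its customers via customer_id.
Group joined rows by customers.id; compute ROUND(AVG(m.amount), 2) per group.
  4: ids {1, 4, 5, 7} → ROUND(AVG(m.amount), 2)=206
  5: ids {2, 6, 8, 9, 10} → ROUND(AVG(m.amount), 2)=102.6
  8: ids {3, 11, 12} → ROUND(AVG(m.amount), 2)=176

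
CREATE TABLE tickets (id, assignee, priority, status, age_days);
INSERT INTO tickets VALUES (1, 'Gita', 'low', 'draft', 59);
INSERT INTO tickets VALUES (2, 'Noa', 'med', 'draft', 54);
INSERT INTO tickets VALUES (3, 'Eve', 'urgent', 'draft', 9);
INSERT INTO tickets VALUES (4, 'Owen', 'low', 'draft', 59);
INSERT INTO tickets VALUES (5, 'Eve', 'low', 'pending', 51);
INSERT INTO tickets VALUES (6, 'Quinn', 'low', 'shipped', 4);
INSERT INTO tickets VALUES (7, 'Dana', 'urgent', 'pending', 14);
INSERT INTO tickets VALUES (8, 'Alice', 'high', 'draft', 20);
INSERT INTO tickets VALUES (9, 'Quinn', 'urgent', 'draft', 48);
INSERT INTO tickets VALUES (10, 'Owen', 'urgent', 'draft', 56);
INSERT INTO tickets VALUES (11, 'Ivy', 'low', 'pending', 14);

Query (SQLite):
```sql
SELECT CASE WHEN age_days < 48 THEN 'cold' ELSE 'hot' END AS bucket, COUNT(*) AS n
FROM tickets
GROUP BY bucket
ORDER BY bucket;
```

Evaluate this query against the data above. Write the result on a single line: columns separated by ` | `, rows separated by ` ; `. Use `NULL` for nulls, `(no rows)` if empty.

cold | 5 ; hot | 6

Bucket rows by age_days < 48 → 'cold' else 'hot'; count each bucket.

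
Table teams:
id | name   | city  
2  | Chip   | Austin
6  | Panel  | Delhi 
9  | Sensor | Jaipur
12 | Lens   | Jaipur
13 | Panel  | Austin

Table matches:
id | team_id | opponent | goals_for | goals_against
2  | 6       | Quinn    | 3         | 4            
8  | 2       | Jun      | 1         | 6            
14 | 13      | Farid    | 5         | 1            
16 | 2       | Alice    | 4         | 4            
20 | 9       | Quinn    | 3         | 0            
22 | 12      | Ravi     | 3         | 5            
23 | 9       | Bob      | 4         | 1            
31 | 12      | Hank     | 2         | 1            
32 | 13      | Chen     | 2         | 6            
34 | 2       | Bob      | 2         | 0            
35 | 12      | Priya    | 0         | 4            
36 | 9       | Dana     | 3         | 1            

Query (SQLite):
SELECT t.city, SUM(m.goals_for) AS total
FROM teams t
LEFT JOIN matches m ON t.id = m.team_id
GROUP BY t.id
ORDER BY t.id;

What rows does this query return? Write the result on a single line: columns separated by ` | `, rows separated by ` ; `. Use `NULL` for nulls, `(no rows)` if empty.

Austin | 7 ; Delhi | 3 ; Jaipur | 10 ; Jaipur | 5 ; Austin | 7

LEFT JOIN keeps every teams row; unmatched ones get NULL for matches columns.
Group by teams.id and compute SUM(m.goals_for). SUM over an all-NULL group is NULL.
  2: ids {8, 16, 34} → SUM(m.goals_for)=7
  6: ids {2} → SUM(m.goals_for)=3
  9: ids {20, 23, 36} → SUM(m.goals_for)=10
  12: ids {22, 31, 35} → SUM(m.goals_for)=5
  13: ids {14, 32} → SUM(m.goals_for)=7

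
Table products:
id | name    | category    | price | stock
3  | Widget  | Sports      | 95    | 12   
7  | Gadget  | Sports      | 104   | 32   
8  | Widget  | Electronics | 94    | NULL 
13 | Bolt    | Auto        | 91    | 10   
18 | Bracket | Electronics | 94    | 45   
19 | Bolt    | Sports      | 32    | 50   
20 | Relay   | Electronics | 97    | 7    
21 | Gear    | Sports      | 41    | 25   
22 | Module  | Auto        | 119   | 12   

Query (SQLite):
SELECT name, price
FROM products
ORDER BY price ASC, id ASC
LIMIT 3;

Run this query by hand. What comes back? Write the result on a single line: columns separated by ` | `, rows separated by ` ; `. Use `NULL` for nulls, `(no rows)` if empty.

Sort by price asc, tiebreak id asc: (32, id=19), (41, id=21), (91, id=13), (94, id=8), (94, id=18), (95, id=3) …. Take first 3.

Bolt | 32 ; Gear | 41 ; Bolt | 91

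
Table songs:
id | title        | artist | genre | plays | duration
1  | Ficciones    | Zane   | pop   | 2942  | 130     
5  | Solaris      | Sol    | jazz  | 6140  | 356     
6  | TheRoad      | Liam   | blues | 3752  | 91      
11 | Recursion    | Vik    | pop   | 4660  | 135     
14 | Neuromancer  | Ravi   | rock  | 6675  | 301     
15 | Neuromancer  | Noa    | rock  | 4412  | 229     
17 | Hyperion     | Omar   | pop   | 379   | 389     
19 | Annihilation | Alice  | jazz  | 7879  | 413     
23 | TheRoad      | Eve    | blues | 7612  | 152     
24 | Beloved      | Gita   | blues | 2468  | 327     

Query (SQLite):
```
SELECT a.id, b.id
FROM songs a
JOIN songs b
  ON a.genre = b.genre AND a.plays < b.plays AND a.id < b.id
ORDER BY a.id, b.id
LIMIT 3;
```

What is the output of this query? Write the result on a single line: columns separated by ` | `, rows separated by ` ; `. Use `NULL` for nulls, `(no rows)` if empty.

1 | 11 ; 5 | 19 ; 6 | 23

Pairs (a,b) with same genre, a.plays < b.plays, a.id < b.id.
genre groups: blues:{6,23,24} jazz:{5,19} pop:{1,11,17} rock:{14,15}
Ordered by (a.id, b.id); first 3.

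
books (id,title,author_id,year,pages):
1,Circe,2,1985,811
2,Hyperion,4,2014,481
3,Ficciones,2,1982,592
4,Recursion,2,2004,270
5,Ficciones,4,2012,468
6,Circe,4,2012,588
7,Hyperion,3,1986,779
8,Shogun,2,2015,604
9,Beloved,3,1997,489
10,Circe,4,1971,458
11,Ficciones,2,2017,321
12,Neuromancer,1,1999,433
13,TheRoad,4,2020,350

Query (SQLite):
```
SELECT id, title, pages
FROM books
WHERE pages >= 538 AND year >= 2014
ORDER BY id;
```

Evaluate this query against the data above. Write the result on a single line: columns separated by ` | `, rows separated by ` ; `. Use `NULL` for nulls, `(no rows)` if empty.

8 | Shogun | 604

pages >= 538: ids {1, 3, 6, 7, 8}
year >= 2014: ids {2, 8, 11, 13}
Combine with AND.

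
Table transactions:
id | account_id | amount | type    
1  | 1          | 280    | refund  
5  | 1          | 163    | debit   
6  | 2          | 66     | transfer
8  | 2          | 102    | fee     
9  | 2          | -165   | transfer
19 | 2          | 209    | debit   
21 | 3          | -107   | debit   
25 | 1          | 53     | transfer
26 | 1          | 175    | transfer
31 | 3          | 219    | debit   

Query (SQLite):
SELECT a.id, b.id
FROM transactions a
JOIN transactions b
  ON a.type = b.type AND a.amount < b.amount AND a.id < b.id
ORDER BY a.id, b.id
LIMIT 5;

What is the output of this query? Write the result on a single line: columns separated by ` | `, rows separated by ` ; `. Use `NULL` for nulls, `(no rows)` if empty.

Pairs (a,b) with same type, a.amount < b.amount, a.id < b.id.
type groups: debit:{5,19,21,31} fee:{8} refund:{1} transfer:{6,9,25,26}
Ordered by (a.id, b.id); first 5.

5 | 19 ; 5 | 31 ; 6 | 26 ; 9 | 25 ; 9 | 26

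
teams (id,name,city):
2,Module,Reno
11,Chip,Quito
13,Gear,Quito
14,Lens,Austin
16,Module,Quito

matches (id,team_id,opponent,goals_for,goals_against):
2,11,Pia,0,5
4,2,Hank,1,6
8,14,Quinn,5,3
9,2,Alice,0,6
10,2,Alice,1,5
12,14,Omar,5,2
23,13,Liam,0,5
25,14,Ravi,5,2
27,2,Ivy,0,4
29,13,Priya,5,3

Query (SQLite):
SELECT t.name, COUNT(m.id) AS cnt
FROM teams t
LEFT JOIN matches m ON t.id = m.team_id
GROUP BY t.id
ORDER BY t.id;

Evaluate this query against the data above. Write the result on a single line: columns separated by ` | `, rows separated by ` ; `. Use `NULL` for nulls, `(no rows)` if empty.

Module | 4 ; Chip | 1 ; Gear | 2 ; Lens | 3 ; Module | 0

LEFT JOIN keeps every teams row; unmatched ones get NULL for matches columns.
Group by teams.id and compute COUNT(m.id). COUNT(col) of an all-NULL group is 0.
  2: ids {4, 9, 10, 27} → COUNT(m.id)=4
  11: ids {2} → COUNT(m.id)=1
  13: ids {23, 29} → COUNT(m.id)=2
  14: ids {8, 12, 25} → COUNT(m.id)=3
  16: ids {—} → COUNT(m.id)=0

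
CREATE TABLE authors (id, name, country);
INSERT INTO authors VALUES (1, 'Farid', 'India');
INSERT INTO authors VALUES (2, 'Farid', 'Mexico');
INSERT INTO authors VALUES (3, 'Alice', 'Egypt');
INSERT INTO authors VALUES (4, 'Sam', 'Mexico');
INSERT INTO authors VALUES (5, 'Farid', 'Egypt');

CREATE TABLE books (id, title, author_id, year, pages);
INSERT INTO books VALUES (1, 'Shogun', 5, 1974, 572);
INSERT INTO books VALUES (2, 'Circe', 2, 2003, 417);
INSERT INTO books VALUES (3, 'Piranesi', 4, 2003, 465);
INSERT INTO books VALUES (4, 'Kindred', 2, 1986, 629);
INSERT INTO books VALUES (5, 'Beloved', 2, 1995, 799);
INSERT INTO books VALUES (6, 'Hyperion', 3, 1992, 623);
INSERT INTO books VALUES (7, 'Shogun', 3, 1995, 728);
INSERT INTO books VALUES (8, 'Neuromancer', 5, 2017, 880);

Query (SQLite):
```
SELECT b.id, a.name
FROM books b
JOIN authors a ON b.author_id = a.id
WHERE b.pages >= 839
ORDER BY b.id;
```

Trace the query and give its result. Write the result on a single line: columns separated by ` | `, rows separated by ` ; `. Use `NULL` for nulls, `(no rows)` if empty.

8 | Farid

Each books row matches the authors row where author_id = authors.id.
Then keep rows with b.pages >= 839.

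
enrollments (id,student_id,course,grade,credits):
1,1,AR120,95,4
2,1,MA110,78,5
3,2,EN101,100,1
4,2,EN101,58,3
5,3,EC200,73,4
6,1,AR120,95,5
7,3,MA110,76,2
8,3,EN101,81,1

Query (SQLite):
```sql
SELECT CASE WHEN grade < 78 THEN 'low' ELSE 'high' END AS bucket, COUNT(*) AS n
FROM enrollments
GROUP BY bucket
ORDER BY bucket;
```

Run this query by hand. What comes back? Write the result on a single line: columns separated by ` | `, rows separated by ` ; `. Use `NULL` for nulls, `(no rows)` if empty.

Bucket rows by grade < 78 → 'low' else 'high'; count each bucket.

high | 5 ; low | 3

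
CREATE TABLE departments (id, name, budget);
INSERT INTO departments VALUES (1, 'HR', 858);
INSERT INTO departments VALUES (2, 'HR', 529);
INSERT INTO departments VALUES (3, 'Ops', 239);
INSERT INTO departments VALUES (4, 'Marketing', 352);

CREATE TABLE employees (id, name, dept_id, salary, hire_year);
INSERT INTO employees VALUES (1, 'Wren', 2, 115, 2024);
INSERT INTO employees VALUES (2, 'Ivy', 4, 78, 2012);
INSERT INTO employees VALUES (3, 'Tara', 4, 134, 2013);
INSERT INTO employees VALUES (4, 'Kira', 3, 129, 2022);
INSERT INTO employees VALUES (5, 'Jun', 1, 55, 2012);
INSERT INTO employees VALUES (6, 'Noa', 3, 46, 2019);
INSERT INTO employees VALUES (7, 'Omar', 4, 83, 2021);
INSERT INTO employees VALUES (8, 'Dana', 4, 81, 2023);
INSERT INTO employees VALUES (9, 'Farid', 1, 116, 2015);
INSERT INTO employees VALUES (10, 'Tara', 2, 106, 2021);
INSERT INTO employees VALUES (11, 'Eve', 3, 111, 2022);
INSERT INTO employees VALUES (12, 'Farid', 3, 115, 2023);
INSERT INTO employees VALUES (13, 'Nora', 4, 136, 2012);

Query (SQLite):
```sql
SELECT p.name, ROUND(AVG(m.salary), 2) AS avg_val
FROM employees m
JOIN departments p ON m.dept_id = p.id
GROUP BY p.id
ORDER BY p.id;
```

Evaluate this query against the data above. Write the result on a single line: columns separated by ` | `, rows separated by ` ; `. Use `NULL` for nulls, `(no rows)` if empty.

HR | 85.5 ; HR | 110.5 ; Ops | 100.25 ; Marketing | 102.4

Join each employees row to its departments via dept_id.
Group joined rows by departments.id; compute ROUND(AVG(m.salary), 2) per group.
  1: ids {5, 9} → ROUND(AVG(m.salary), 2)=85.5
  2: ids {1, 10} → ROUND(AVG(m.salary), 2)=110.5
  3: ids {4, 6, 11, 12} → ROUND(AVG(m.salary), 2)=100.25
  4: ids {2, 3, 7, 8, 13} → ROUND(AVG(m.salary), 2)=102.4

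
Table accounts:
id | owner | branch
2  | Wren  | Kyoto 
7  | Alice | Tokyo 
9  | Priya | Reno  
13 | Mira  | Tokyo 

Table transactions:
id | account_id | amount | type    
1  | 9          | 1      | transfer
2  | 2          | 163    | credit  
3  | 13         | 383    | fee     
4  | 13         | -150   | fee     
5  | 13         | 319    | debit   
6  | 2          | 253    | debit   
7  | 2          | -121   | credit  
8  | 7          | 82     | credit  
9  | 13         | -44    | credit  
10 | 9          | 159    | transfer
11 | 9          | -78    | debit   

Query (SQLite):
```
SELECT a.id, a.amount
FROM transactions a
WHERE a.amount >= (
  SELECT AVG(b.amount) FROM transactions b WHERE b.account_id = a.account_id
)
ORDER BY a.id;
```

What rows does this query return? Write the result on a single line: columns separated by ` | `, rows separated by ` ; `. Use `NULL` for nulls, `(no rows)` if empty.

For each transactions row a, compute AVG(amount) over rows sharing a.account_id.
Keep row a if a.amount >= that per-group AVG.
  account_id=2: AVG(amount) = 98.333333
  account_id=7: AVG(amount) = 82.0
  account_id=9: AVG(amount) = 27.333333
  account_id=13: AVG(amount) = 127.0

2 | 163 ; 3 | 383 ; 5 | 319 ; 6 | 253 ; 8 | 82 ; 10 | 159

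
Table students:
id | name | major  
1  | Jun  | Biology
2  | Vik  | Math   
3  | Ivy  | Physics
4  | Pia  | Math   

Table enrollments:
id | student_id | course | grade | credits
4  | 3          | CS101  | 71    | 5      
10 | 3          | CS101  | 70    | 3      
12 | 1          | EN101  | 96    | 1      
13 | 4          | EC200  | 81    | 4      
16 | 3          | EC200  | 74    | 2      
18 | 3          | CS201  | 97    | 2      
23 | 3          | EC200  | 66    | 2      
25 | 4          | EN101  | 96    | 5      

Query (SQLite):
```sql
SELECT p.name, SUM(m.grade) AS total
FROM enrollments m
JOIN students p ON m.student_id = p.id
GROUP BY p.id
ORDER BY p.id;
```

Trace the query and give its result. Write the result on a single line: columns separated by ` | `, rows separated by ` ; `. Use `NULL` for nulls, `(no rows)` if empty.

Join each enrollments row to its students via student_id.
Group joined rows by students.id; compute SUM(m.grade) per group.
  1: ids {12} → SUM(m.grade)=96
  3: ids {4, 10, 16, 18, 23} → SUM(m.grade)=378
  4: ids {13, 25} → SUM(m.grade)=177

Jun | 96 ; Ivy | 378 ; Pia | 177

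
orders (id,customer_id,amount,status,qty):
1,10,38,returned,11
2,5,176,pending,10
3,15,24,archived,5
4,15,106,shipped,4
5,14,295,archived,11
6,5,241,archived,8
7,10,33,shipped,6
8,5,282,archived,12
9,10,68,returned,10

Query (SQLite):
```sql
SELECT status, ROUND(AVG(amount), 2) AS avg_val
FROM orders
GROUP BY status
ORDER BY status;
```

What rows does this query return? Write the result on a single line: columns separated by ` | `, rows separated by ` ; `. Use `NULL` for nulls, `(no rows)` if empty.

Partition orders by status; compute ROUND(AVG(amount), 2) within each group.
  archived: ids {3, 5, 6, 8} → ROUND(AVG(amount), 2)=210.5
  pending: ids {2} → ROUND(AVG(amount), 2)=176
  returned: ids {1, 9} → ROUND(AVG(amount), 2)=53
  shipped: ids {4, 7} → ROUND(AVG(amount), 2)=69.5

archived | 210.5 ; pending | 176 ; returned | 53 ; shipped | 69.5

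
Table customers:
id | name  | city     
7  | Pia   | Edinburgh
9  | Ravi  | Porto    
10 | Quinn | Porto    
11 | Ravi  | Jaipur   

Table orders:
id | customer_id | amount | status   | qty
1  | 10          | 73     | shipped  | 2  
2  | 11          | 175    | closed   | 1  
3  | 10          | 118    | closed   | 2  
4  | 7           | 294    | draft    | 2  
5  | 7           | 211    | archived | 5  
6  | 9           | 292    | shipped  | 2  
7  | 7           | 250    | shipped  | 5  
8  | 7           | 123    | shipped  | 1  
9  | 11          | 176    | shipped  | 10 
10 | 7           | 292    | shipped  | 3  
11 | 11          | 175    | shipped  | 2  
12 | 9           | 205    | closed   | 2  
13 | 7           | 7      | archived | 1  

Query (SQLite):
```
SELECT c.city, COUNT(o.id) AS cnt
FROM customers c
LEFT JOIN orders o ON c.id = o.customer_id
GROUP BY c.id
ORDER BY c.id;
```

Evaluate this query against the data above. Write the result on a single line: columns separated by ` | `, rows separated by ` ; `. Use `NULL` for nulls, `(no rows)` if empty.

Edinburgh | 6 ; Porto | 2 ; Porto | 2 ; Jaipur | 3

LEFT JOIN keeps every customers row; unmatched ones get NULL for orders columns.
Group by customers.id and compute COUNT(o.id). COUNT(col) of an all-NULL group is 0.
  7: ids {4, 5, 7, 8, 10, 13} → COUNT(o.id)=6
  9: ids {6, 12} → COUNT(o.id)=2
  10: ids {1, 3} → COUNT(o.id)=2
  11: ids {2, 9, 11} → COUNT(o.id)=3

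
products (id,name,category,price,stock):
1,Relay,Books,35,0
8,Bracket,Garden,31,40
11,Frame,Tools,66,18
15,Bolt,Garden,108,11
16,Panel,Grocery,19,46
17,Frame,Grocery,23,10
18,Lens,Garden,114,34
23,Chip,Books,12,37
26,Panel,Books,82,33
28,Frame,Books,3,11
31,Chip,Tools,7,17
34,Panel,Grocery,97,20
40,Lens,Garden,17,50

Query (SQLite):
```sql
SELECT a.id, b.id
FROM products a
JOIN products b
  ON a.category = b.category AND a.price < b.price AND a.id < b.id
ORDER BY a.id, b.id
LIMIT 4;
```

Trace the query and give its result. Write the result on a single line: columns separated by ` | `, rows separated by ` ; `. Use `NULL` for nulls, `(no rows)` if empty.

Pairs (a,b) with same category, a.price < b.price, a.id < b.id.
category groups: Books:{1,23,26,28} Garden:{8,15,18,40} Grocery:{16,17,34} Tools:{11,31}
Ordered by (a.id, b.id); first 4.

1 | 26 ; 8 | 15 ; 8 | 18 ; 15 | 18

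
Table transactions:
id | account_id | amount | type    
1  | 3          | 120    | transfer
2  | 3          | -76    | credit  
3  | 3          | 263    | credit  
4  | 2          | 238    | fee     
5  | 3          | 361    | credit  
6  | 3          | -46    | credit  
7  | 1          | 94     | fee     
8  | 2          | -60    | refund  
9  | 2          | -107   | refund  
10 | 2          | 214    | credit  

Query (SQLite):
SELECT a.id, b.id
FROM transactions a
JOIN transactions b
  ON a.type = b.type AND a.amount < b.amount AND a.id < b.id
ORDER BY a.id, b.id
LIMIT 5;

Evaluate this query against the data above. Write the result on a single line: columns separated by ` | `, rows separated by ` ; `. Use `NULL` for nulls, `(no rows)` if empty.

2 | 3 ; 2 | 5 ; 2 | 6 ; 2 | 10 ; 3 | 5

Pairs (a,b) with same type, a.amount < b.amount, a.id < b.id.
type groups: credit:{2,3,5,6,10} fee:{4,7} refund:{8,9} transfer:{1}
Ordered by (a.id, b.id); first 5.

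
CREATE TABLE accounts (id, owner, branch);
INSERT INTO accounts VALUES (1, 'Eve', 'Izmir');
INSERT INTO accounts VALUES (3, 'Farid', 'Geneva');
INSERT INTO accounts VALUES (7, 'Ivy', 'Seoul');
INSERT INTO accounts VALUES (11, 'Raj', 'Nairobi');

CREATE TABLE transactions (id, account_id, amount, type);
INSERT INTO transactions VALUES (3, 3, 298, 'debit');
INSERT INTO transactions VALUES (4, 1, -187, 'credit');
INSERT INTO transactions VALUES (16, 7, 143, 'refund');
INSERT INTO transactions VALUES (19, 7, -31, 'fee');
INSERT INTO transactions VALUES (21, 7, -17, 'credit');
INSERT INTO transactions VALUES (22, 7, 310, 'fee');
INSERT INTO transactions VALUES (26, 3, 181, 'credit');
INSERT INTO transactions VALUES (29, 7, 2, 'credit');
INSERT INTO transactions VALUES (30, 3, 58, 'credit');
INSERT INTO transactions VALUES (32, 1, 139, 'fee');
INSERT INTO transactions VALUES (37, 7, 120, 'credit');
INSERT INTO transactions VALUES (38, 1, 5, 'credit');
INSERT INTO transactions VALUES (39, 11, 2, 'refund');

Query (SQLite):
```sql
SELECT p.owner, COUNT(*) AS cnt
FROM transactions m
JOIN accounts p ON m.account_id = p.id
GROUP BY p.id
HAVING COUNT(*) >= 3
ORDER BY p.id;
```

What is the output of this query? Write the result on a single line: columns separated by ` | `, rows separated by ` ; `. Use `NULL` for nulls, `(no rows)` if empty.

Eve | 3 ; Farid | 3 ; Ivy | 6

Join each transactions row to its accounts via account_id.
Group joined rows by accounts.id; compute COUNT(*) per group.
HAVING: keep groups with count ≥ 3.
  1: ids {4, 32, 38} → COUNT(*)=3
  3: ids {3, 26, 30} → COUNT(*)=3
  7: ids {16, 19, 21, 22, 29, 37} → COUNT(*)=6
  11: ids {39} → COUNT(*)=1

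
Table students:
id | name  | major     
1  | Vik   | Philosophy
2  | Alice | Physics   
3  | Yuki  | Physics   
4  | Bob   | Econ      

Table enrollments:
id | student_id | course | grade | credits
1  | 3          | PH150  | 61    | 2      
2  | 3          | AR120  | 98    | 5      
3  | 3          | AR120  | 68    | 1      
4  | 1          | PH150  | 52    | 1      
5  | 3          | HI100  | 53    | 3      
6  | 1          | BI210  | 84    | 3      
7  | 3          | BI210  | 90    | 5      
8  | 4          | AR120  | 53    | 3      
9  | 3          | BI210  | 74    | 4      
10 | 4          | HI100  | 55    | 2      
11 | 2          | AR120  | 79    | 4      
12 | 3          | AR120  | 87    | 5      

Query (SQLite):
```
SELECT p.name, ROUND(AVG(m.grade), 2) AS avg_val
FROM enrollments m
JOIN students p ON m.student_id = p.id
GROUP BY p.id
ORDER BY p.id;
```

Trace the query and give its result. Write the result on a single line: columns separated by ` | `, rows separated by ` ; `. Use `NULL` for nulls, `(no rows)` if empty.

Join each enrollments row to its students via student_id.
Group joined rows by students.id; compute ROUND(AVG(m.grade), 2) per group.
  1: ids {4, 6} → ROUND(AVG(m.grade), 2)=68
  2: ids {11} → ROUND(AVG(m.grade), 2)=79
  3: ids {1, 2, 3, 5, 7, 9, 12} → ROUND(AVG(m.grade), 2)=75.86
  4: ids {8, 10} → ROUND(AVG(m.grade), 2)=54

Vik | 68 ; Alice | 79 ; Yuki | 75.86 ; Bob | 54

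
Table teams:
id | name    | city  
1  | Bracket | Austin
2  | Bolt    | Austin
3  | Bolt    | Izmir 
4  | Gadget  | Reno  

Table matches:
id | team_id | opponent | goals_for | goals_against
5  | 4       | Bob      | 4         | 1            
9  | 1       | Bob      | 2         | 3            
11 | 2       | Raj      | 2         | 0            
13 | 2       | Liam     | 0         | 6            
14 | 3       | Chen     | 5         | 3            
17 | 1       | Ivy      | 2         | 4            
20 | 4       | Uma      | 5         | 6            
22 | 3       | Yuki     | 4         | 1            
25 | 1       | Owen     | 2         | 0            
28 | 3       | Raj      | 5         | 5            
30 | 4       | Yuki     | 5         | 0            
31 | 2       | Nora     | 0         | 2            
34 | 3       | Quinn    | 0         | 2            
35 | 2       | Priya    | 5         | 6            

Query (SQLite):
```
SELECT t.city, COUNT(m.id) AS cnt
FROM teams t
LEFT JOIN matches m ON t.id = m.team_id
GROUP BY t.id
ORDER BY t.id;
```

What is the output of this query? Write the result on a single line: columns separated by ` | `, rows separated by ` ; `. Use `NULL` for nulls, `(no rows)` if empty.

LEFT JOIN keeps every teams row; unmatched ones get NULL for matches columns.
Group by teams.id and compute COUNT(m.id). COUNT(col) of an all-NULL group is 0.
  1: ids {9, 17, 25} → COUNT(m.id)=3
  2: ids {11, 13, 31, 35} → COUNT(m.id)=4
  3: ids {14, 22, 28, 34} → COUNT(m.id)=4
  4: ids {5, 20, 30} → COUNT(m.id)=3

Austin | 3 ; Austin | 4 ; Izmir | 4 ; Reno | 3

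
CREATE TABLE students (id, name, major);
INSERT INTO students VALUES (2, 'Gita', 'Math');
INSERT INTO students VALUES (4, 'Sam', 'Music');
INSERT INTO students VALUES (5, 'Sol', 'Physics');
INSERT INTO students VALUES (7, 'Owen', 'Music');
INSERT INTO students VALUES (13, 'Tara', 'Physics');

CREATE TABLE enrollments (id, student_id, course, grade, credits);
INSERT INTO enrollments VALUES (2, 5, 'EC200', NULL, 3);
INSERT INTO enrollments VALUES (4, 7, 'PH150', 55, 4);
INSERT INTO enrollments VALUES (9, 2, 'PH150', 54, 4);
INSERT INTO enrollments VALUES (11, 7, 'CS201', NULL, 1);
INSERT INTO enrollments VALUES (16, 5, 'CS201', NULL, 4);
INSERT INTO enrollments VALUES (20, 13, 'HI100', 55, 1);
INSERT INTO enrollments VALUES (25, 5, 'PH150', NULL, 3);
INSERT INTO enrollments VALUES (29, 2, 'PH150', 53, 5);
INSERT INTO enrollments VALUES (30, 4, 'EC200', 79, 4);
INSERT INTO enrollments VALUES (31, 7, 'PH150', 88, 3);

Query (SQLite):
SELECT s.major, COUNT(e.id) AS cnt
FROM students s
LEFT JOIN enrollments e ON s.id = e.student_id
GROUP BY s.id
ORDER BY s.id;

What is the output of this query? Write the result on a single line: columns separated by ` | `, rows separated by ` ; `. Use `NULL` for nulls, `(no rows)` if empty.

LEFT JOIN keeps every students row; unmatched ones get NULL for enrollments columns.
Group by students.id and compute COUNT(e.id). COUNT(col) of an all-NULL group is 0.
  2: ids {9, 29} → COUNT(e.id)=2
  4: ids {30} → COUNT(e.id)=1
  5: ids {2, 16, 25} → COUNT(e.id)=3
  7: ids {4, 11, 31} → COUNT(e.id)=3
  13: ids {20} → COUNT(e.id)=1

Math | 2 ; Music | 1 ; Physics | 3 ; Music | 3 ; Physics | 1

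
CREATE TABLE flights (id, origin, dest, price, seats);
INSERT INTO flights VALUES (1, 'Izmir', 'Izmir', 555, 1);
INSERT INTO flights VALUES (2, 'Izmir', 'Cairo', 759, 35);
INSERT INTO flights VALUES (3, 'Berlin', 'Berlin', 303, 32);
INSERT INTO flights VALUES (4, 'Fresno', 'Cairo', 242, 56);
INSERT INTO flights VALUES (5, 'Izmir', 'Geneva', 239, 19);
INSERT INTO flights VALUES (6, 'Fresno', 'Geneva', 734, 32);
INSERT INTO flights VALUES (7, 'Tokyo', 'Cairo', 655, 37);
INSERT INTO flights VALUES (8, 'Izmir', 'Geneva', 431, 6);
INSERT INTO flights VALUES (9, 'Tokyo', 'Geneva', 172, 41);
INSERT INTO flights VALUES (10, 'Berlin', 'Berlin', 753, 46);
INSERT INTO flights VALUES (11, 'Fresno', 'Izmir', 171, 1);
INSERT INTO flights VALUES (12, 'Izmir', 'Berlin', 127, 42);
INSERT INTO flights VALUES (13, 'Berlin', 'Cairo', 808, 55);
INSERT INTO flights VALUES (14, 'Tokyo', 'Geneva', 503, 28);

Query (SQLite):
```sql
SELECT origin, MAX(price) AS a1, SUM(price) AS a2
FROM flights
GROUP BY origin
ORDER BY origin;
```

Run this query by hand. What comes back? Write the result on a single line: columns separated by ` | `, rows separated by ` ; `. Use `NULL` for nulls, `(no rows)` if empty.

Berlin | 808 | 1864 ; Fresno | 734 | 1147 ; Izmir | 759 | 2111 ; Tokyo | 655 | 1330

Group flights by origin.
Per group compute: MAX(price), SUM(price).
  Berlin: ids {3, 10, 13} → MAX(price)=808, SUM(price)=1864
  Fresno: ids {4, 6, 11} → MAX(price)=734, SUM(price)=1147
  Izmir: ids {1, 2, 5, 8, 12} → MAX(price)=759, SUM(price)=2111
  Tokyo: ids {7, 9, 14} → MAX(price)=655, SUM(price)=1330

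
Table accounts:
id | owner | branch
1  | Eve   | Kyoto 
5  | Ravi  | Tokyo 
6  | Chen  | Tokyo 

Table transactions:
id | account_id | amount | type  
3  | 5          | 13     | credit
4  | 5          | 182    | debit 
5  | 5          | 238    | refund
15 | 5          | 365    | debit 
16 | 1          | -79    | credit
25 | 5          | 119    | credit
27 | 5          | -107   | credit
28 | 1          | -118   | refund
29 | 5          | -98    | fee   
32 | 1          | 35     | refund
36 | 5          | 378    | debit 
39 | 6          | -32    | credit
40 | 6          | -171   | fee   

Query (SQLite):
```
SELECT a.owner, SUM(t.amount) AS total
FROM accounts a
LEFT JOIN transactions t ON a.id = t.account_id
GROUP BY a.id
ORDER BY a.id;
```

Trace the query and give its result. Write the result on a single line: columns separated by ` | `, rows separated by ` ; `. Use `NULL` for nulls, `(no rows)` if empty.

LEFT JOIN keeps every accounts row; unmatched ones get NULL for transactions columns.
Group by accounts.id and compute SUM(t.amount). SUM over an all-NULL group is NULL.
  1: ids {16, 28, 32} → SUM(t.amount)=-162
  5: ids {3, 4, 5, 15, 25, 27, 29, 36} → SUM(t.amount)=1090
  6: ids {39, 40} → SUM(t.amount)=-203

Eve | -162 ; Ravi | 1090 ; Chen | -203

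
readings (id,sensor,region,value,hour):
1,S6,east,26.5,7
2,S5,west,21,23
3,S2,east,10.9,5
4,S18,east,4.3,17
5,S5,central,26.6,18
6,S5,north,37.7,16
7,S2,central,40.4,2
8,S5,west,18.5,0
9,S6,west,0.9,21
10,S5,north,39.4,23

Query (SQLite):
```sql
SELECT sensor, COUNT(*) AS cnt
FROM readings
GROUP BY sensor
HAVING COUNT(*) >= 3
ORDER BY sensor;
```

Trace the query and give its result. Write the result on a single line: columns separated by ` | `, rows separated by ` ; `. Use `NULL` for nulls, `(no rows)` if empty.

S5 | 5

Partition readings by sensor; compute COUNT(*) within each group.
HAVING: keep groups with count ≥ 3.
  S18: ids {4} → COUNT(*)=1
  S2: ids {3, 7} → COUNT(*)=2
  S5: ids {2, 5, 6, 8, 10} → COUNT(*)=5
  S6: ids {1, 9} → COUNT(*)=2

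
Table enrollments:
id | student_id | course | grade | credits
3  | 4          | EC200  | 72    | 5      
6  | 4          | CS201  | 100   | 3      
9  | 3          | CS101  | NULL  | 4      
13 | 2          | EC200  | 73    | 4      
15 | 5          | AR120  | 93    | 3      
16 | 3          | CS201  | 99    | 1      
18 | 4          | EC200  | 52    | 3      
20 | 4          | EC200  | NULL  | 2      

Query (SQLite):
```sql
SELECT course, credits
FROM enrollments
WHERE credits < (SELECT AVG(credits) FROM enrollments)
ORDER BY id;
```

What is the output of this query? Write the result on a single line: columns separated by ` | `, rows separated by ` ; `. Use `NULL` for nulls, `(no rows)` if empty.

Scalar subquery: AVG(credits) over all enrollments rows = 3.125.
Keep rows where credits < that value.

CS201 | 3 ; AR120 | 3 ; CS201 | 1 ; EC200 | 3 ; EC200 | 2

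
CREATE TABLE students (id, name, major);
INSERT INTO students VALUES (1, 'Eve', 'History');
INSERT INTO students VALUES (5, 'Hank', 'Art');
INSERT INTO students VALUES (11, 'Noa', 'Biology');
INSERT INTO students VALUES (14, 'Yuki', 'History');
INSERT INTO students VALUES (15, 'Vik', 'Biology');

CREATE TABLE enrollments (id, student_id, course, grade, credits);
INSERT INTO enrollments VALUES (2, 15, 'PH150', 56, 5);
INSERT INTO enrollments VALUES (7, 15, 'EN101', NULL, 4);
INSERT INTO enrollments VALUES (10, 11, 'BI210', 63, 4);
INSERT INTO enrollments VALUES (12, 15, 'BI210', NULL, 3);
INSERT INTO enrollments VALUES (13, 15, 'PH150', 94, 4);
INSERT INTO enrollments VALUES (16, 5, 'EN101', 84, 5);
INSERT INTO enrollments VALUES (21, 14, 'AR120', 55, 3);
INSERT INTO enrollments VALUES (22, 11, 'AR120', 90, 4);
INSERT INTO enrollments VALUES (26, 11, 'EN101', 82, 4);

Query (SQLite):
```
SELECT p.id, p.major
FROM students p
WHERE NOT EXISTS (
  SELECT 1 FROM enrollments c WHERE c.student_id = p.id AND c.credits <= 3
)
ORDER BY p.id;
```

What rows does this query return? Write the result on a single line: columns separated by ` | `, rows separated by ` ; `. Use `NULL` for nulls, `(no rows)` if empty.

1 | History ; 5 | Art ; 11 | Biology

For each students row, check whether any enrollments with matching student_id has credits <= 3.
Keep rows where that is false.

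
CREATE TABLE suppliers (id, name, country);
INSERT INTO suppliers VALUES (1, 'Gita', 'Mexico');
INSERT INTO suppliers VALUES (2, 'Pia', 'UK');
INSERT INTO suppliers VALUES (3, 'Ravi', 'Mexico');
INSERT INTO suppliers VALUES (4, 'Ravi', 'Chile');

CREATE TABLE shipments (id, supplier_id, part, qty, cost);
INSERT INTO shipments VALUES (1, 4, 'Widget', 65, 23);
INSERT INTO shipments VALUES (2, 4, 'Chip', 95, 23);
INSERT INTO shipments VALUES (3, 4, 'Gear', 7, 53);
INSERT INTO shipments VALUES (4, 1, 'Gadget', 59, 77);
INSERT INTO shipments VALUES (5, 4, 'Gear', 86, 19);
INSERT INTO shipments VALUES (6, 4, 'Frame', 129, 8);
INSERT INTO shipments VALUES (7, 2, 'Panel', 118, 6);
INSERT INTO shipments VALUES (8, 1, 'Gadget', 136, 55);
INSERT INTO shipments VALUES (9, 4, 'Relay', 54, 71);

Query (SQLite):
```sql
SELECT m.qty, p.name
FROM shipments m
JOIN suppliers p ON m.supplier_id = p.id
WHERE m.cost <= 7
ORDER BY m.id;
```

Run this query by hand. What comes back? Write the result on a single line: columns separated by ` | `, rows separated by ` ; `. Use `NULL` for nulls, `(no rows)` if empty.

118 | Pia

Each shipments row matches the suppliers row where supplier_id = suppliers.id.
Then keep rows with m.cost <= 7.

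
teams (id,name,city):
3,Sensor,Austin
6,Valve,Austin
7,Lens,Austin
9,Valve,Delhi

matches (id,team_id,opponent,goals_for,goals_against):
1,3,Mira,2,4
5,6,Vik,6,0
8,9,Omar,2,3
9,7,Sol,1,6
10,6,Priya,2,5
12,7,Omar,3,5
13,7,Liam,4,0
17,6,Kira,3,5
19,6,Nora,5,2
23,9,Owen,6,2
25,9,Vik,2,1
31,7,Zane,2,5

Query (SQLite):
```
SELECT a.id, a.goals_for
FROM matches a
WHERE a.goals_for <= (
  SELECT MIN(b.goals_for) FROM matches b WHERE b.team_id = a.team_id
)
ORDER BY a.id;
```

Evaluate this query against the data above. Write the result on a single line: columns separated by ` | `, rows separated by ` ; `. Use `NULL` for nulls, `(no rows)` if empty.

For each matches row a, compute MIN(goals_for) over rows sharing a.team_id.
Keep row a if a.goals_for <= that per-group MIN.
  team_id=3: MIN(goals_for) = 2
  team_id=6: MIN(goals_for) = 2
  team_id=7: MIN(goals_for) = 1
  team_id=9: MIN(goals_for) = 2

1 | 2 ; 8 | 2 ; 9 | 1 ; 10 | 2 ; 25 | 2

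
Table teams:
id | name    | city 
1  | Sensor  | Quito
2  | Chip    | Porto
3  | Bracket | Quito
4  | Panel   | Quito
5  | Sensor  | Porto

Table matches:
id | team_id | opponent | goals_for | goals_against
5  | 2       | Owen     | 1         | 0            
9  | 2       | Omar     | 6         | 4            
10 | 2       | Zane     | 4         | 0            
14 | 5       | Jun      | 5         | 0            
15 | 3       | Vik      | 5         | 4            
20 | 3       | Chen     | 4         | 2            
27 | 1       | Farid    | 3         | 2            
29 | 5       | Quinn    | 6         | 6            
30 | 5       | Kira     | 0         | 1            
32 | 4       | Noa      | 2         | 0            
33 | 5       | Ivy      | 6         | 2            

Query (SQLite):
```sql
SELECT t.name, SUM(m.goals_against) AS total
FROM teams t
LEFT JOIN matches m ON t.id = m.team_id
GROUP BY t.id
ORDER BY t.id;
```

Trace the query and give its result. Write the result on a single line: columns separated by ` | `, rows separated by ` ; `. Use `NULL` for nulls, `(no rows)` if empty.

Sensor | 2 ; Chip | 4 ; Bracket | 6 ; Panel | 0 ; Sensor | 9

LEFT JOIN keeps every teams row; unmatched ones get NULL for matches columns.
Group by teams.id and compute SUM(m.goals_against). SUM over an all-NULL group is NULL.
  1: ids {27} → SUM(m.goals_against)=2
  2: ids {5, 9, 10} → SUM(m.goals_against)=4
  3: ids {15, 20} → SUM(m.goals_against)=6
  4: ids {32} → SUM(m.goals_against)=0
  5: ids {14, 29, 30, 33} → SUM(m.goals_against)=9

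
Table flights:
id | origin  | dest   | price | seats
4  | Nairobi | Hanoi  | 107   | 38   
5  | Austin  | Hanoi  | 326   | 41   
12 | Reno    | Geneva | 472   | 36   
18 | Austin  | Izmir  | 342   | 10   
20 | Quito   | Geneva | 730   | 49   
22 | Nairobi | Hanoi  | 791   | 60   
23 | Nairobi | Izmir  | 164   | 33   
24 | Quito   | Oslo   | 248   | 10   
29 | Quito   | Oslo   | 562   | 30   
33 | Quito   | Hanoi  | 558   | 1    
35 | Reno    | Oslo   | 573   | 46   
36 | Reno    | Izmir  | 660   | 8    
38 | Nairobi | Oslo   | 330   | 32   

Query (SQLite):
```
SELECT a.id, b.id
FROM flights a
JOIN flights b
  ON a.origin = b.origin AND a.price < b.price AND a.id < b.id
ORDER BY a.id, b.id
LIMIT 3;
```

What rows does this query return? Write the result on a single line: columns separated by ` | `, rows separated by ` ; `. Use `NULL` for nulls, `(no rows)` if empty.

Pairs (a,b) with same origin, a.price < b.price, a.id < b.id.
origin groups: Austin:{5,18} Nairobi:{4,22,23,38} Quito:{20,24,29,33} Reno:{12,35,36}
Ordered by (a.id, b.id); first 3.

4 | 22 ; 4 | 23 ; 4 | 38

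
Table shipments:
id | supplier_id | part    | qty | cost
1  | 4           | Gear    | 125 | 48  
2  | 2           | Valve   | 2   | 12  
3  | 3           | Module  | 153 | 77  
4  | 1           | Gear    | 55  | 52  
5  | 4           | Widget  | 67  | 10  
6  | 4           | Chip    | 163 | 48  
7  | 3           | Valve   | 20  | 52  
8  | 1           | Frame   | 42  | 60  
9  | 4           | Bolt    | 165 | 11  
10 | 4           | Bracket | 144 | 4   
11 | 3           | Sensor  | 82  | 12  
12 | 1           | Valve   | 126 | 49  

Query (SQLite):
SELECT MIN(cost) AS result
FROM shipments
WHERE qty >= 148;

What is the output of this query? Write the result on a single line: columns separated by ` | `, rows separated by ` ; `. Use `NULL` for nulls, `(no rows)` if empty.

Rows where qty >= 148 → cost values: [77, 48, 11].
MIN of non-NULL values = 11.

11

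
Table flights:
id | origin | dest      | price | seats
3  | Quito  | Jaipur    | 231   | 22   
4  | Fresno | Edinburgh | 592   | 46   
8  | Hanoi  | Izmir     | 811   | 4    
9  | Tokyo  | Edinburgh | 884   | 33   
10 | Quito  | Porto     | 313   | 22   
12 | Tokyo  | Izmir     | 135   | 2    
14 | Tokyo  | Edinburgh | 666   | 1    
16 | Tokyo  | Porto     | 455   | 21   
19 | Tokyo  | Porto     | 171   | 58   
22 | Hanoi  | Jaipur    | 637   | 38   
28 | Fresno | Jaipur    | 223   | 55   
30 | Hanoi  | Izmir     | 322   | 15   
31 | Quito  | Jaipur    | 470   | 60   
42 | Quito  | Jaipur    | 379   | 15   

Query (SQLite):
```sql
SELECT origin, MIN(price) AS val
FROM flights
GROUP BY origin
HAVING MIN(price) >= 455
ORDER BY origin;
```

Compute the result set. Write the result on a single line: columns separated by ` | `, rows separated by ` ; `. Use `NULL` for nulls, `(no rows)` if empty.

(no rows)

Partition flights by origin; compute MIN(price) within each group.
HAVING: keep groups where MIN(price) >= 455.
  Fresno: ids {4, 28} → MIN(price)=223
  Hanoi: ids {8, 22, 30} → MIN(price)=322
  Quito: ids {3, 10, 31, 42} → MIN(price)=231
  Tokyo: ids {9, 12, 14, 16, 19} → MIN(price)=135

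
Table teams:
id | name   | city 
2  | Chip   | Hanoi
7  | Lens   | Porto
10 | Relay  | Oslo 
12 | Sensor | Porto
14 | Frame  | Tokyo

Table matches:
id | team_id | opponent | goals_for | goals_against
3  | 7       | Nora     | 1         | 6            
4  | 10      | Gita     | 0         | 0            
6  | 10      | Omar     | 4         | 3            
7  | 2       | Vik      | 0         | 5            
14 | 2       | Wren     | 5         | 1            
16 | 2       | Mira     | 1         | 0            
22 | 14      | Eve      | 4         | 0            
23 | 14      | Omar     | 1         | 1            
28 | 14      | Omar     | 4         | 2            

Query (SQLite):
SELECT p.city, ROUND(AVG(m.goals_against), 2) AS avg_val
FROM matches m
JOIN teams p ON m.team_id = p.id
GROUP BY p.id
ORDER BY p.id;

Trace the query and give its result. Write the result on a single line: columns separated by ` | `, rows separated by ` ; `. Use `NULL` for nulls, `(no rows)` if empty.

Hanoi | 2 ; Porto | 6 ; Oslo | 1.5 ; Tokyo | 1

Join each matches row to its teams via team_id.
Group joined rows by teams.id; compute ROUND(AVG(m.goals_against), 2) per group.
  2: ids {7, 14, 16} → ROUND(AVG(m.goals_against), 2)=2
  7: ids {3} → ROUND(AVG(m.goals_against), 2)=6
  10: ids {4, 6} → ROUND(AVG(m.goals_against), 2)=1.5
  14: ids {22, 23, 28} → ROUND(AVG(m.goals_against), 2)=1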